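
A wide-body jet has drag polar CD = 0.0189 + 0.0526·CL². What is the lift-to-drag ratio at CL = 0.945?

CD = 0.0189 + 0.0526 × 0.945² = 0.06587
L/D = CL/CD = 0.945 / 0.06587 = 14.3

L/D = 14.3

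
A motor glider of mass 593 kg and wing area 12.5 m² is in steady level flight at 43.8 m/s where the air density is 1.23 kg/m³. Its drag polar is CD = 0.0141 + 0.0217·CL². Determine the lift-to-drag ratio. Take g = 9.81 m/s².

In steady level flight, lift balances weight: W = mg = 593 × 9.81 = 5817.3 N.
q = ½ρv² = ½ × 1.23 × 43.8² = 1180 Pa.
CL = W/(q·S) = 5817.3 / (1180 × 12.5) = 0.3944.
CD = 0.0141 + 0.0217 × 0.3944² = 0.01748.
L/D = CL/CD = 0.3944 / 0.01748 = 22.6

L/D = 22.6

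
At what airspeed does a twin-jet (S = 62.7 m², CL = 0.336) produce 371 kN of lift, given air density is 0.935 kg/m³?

L = ½ρv²S·CL ⇒ v = √(2L/(ρ·S·CL))
v = √(2 × 3.71×10^5 / (0.935 × 62.7 × 0.336)) = √37670 = 194 m/s

v = 194 m/s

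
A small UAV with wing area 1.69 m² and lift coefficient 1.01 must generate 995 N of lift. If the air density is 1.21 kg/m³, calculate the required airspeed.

L = ½ρv²S·CL ⇒ v = √(2L/(ρ·S·CL))
v = √(2 × 995 / (1.21 × 1.69 × 1.01)) = √963.5 = 31 m/s

v = 31 m/s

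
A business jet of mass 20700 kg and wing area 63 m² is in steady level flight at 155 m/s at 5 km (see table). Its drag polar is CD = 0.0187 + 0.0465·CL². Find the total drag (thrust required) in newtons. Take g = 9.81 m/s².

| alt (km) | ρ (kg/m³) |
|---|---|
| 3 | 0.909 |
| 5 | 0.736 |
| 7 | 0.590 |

At 5 km, from the table: ρ = 0.736 kg/m³.
In steady level flight, lift balances weight: W = mg = 20700 × 9.81 = 2.0307×10^5 N.
Dynamic pressure q = 0.5 × 0.736 × 155² = 8841 Pa.
CL = W/(q·S) = 2.0307×10^5 / (8841 × 63) = 0.3646.
CD = 0.0187 + 0.0465 × 0.3646² = 0.02488.
D = q·S·CD = 8841 × 63 × 0.02488 = 13860 N

D = 13900 N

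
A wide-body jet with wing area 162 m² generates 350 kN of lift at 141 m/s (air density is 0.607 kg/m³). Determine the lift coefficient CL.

From L = ½ρv²S·CL, rearranging gives CL = 2L/(ρv²S).
CL = 2 × 3.5×10^5 / (0.607 × 141² × 162) = 0.358

CL = 0.358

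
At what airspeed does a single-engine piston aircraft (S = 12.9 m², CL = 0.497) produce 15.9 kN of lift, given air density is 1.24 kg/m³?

L = ½ρv²S·CL ⇒ v = √(2L/(ρ·S·CL))
v = √(2 × 15900 / (1.24 × 12.9 × 0.497)) = √4000 = 63.2 m/s

v = 63.2 m/s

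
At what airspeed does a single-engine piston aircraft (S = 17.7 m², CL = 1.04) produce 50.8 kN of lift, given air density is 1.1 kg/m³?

L = ½ρv²S·CL ⇒ v = √(2L/(ρ·S·CL))
v = √(2 × 50800 / (1.1 × 17.7 × 1.04)) = √5018 = 70.8 m/s

v = 70.8 m/s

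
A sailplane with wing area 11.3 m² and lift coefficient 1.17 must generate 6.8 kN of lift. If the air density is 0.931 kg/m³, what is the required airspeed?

v = 33.2 m/s

L = ½ρv²S·CL ⇒ v = √(2L/(ρ·S·CL))
v = √(2 × 6800 / (0.931 × 11.3 × 1.17)) = √1105 = 33.2 m/s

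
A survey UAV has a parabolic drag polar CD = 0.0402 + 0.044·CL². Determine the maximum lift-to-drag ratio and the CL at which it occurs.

(L/D)max = 11.9, at CL = 0.956

For CD = CD0 + K·CL², (L/D)max occurs at CL* = √(CD0/K) and equals 1/(2√(K·CD0)).
(L/D)max = 1/(2√(0.044 × 0.0402)) = 1/(2 × 0.04206) = 11.9
CL* = √(0.0402/0.044) = 0.956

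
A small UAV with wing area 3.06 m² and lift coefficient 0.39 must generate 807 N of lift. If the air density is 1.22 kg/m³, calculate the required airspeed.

v = 33.3 m/s

L = ½ρv²S·CL ⇒ v = √(2L/(ρ·S·CL))
v = √(2 × 807 / (1.22 × 3.06 × 0.39)) = √1109 = 33.3 m/s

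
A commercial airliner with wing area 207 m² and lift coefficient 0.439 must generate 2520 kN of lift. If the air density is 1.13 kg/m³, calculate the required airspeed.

L = ½ρv²S·CL ⇒ v = √(2L/(ρ·S·CL))
v = √(2 × 2.52×10^6 / (1.13 × 207 × 0.439)) = √49080 = 222 m/s

v = 222 m/s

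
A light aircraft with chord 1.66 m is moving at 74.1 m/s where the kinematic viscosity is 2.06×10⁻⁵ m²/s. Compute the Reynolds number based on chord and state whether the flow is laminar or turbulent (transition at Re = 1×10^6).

Re = v·c/ν = 74.1 × 1.66 / (2.06×10⁻⁵) = 5.97×10^6
Since 5.97×10^6 > 1×10^6, the flow is turbulent.

Re = 5.97×10^6 (turbulent)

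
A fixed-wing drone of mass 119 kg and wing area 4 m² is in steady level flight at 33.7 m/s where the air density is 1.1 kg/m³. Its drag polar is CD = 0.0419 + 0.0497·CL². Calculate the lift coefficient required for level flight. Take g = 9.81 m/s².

CL = 0.467

Weight W = mg = 119 × 9.81 = 1167.4 N; in level flight L = W.
Dynamic pressure q = 0.5 × 1.1 × 33.7² = 624.6 Pa.
CL = W/(q·S) = 1167.4 / (624.6 × 4) = 0.4672.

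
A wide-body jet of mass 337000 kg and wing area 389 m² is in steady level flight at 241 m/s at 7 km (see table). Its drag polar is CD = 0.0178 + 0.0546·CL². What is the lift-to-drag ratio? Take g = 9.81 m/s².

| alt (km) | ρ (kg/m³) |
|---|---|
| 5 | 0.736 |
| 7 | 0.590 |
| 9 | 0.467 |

At 7 km, from the table: ρ = 0.590 kg/m³.
In steady level flight, lift balances weight: W = mg = 337000 × 9.81 = 3.306×10^6 N.
q = ½ρv² = ½ × 0.59 × 241² = 17130 Pa.
Required CL = L/(qS) = 3.306×10^6/(17130·389) = 0.496.
CD = 0.0178 + 0.0546 × 0.496² = 0.03123.
L/D = CL/CD = 0.496 / 0.03123 = 15.9

L/D = 15.9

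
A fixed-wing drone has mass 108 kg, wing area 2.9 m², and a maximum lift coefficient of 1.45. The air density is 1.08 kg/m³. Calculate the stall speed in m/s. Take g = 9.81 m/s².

V_stall = 21.6 m/s

Stall occurs when L = W at CL,max. W = mg = 108 × 9.81 = 1059 N.
From L = ½ρV²S·CL,max = W: V_stall = √(2W/(ρSCL,max)) = √(2·1059/(1.08·2.9·1.45))
V_stall = √466.6 = 21.6 m/s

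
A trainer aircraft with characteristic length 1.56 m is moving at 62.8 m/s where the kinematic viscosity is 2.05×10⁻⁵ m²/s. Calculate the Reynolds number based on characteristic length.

Re = 4.78×10^6

Re = v·c/ν = 62.8 × 1.56 / (2.05×10⁻⁵) = 4.78×10^6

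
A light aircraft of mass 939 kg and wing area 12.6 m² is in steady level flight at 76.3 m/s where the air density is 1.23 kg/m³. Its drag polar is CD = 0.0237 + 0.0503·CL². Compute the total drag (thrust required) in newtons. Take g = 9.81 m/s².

Level flight ⇒ L = W = m·g = 939 × 9.81 = 9211.6 N.
Dynamic pressure q = 0.5 × 1.23 × 76.3² = 3580 Pa.
CL = 2W/(ρv²S) = 2×9211.6/(1.23×76.3²×12.6) = 0.2042.
CD = 0.0237 + 0.0503 × 0.2042² = 0.0258.
D = q·S·CD = 3580 × 12.6 × 0.0258 = 1164 N

D = 1160 N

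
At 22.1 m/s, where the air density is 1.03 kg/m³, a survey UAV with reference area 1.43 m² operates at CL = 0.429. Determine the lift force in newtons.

L = ½ρv²S·CL = ½ × 1.03 × 22.1² × 1.43 × 0.429 = 154 N

L = 154 N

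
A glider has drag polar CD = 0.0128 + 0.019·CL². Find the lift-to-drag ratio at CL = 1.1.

CD = 0.0128 + 0.019 × 1.1² = 0.03579
L/D = CL/CD = 1.1 / 0.03579 = 30.7

L/D = 30.7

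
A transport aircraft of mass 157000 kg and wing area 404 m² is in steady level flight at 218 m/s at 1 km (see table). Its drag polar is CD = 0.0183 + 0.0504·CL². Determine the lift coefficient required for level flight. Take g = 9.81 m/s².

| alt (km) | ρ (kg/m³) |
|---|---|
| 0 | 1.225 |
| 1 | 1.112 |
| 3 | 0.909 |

At 1 km, from the table: ρ = 1.112 kg/m³.
Weight W = mg = 157000 × 9.81 = 1.5402×10^6 N; in level flight L = W.
Dynamic pressure q = 0.5 × 1.112 × 218² = 26420 Pa.
Required CL = L/(qS) = 1.5402×10^6/(26420·404) = 0.1443.

CL = 0.144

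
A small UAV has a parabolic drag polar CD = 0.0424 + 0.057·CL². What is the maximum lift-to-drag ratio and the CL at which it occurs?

For CD = CD0 + K·CL², (L/D)max occurs at CL* = √(CD0/K) and equals 1/(2√(K·CD0)).
(L/D)max = 1/(2√(0.057 × 0.0424)) = 1/(2 × 0.04916) = 10.2
CL* = √(0.0424/0.057) = 0.862

(L/D)max = 10.2, at CL = 0.862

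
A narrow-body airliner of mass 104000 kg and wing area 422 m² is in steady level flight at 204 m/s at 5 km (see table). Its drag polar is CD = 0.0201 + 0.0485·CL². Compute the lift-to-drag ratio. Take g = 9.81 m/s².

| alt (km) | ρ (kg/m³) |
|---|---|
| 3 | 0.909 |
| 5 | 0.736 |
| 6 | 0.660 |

L/D = 7.41

At 5 km, from the table: ρ = 0.736 kg/m³.
Level flight ⇒ L = W = m·g = 104000 × 9.81 = 1.0202×10^6 N.
Dynamic pressure q = 0.5 × 0.736 × 204² = 15310 Pa.
CL = W/(q·S) = 1.0202×10^6 / (15310 × 422) = 0.1579.
CD = 0.0201 + 0.0485 × 0.1579² = 0.02131.
L/D = CL/CD = 0.1579 / 0.02131 = 7.41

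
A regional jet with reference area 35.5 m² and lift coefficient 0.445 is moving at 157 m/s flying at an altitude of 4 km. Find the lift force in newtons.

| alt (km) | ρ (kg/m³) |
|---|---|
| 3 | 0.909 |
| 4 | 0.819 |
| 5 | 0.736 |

At 4 km, from the table: ρ = 0.819 kg/m³.
Dynamic pressure q = ½ρv² = ½ × 0.819 × 157² = 10090 Pa.
L = q·S·CL = 10090 × 35.5 × 0.445 = 1.59×10^5 N ≈ 159 kN

L = 1.59×10^5 N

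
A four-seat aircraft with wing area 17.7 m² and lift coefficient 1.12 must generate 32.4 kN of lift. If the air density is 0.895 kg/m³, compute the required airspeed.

L = ½ρv²S·CL ⇒ v = √(2L/(ρ·S·CL))
v = √(2 × 32400 / (0.895 × 17.7 × 1.12)) = √3652 = 60.4 m/s

v = 60.4 m/s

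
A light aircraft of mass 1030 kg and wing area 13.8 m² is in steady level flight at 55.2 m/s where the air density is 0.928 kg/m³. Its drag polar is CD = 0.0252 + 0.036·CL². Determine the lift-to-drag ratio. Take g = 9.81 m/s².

Weight W = mg = 1030 × 9.81 = 10104 N; in level flight L = W.
Dynamic pressure q = 0.5 × 0.928 × 55.2² = 1414 Pa.
CL = 2W/(ρv²S) = 2×10104/(0.928×55.2²×13.8) = 0.5179.
CD = 0.0252 + 0.036 × 0.5179² = 0.03486.
L/D = CL/CD = 0.5179 / 0.03486 = 14.9

L/D = 14.9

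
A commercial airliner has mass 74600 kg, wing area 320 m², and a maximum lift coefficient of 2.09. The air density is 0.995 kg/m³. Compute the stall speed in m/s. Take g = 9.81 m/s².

V_stall = 46.9 m/s

At stall, lift equals weight: L = W = m·g = 74600 × 9.81 = 7.318×10^5 N.
From L = ½ρV²S·CL,max = W: V_stall = √(2W/(ρSCL,max)) = √(2·7.318×10^5/(0.995·320·2.09))
V_stall = √2199 = 46.9 m/s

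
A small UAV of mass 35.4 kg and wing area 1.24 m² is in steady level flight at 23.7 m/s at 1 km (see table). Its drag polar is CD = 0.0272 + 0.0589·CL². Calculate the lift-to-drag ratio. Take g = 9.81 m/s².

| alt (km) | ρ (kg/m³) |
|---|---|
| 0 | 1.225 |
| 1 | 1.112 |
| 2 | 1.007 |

At 1 km, from the table: ρ = 1.112 kg/m³.
Level flight ⇒ L = W = m·g = 35.4 × 9.81 = 347.27 N.
Dynamic pressure q = 0.5 × 1.112 × 23.7² = 312.3 Pa.
Required CL = L/(qS) = 347.27/(312.3·1.24) = 0.8968.
CD = 0.0272 + 0.0589 × 0.8968² = 0.07457.
L/D = CL/CD = 0.8968 / 0.07457 = 12

L/D = 12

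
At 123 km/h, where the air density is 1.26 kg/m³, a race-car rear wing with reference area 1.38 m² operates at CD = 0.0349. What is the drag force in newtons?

D = 35.4 N

Convert speed: v = 123 km/h ÷ 3.6 = 34.17 m/s.
Dynamic pressure q = ½ρv² = ½ × 1.26 × 34.17² = 735.4 Pa.
D = q·S·CD = 735.4 × 1.38 × 0.0349 = 35.4 N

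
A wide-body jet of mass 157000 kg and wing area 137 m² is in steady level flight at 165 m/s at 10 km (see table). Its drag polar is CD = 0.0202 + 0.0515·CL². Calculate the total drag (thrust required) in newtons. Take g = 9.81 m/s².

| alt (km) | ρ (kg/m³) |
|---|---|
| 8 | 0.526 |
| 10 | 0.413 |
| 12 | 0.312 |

At 10 km, from the table: ρ = 0.413 kg/m³.
Level flight ⇒ L = W = m·g = 157000 × 9.81 = 1.5402×10^6 N.
q = ½ρv² = ½ × 0.413 × 165² = 5622 Pa.
CL = W/(q·S) = 1.5402×10^6 / (5622 × 137) = 2.
CD = 0.0202 + 0.0515 × 2² = 0.2261.
D = q·S·CD = 5622 × 137 × 0.2261 = 1.742×10^5 N

D = 1.74×10^5 N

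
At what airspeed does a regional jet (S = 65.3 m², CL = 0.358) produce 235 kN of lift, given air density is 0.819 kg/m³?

L = ½ρv²S·CL ⇒ v = √(2L/(ρ·S·CL))
v = √(2 × 2.35×10^5 / (0.819 × 65.3 × 0.358)) = √24550 = 157 m/s

v = 157 m/s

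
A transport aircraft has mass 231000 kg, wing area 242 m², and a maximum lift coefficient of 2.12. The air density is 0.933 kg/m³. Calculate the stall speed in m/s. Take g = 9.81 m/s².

Weight W = mg = 231000 × 9.81 = 2.266×10^6 N.
V_stall = √(2W/(ρ·S·CL,max)) = √(2 × 2.266×10^6 / (0.933 × 242 × 2.12))
V_stall = √9468 = 97.3 m/s

V_stall = 97.3 m/s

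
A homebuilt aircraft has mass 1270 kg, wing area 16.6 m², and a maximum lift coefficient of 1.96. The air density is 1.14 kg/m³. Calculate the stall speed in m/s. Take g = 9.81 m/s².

V_stall = 25.9 m/s

Stall occurs when L = W at CL,max. W = mg = 1270 × 9.81 = 12460 N.
From L = ½ρV²S·CL,max = W: V_stall = √(2W/(ρSCL,max)) = √(2·12460/(1.14·16.6·1.96))
V_stall = √671.8 = 25.9 m/s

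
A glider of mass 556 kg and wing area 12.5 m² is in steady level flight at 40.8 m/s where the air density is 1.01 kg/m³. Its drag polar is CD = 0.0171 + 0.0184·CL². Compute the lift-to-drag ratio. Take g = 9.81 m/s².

Weight W = mg = 556 × 9.81 = 5454.4 N; in level flight L = W.
q = ½ρv² = ½ × 1.01 × 40.8² = 840.6 Pa.
Required CL = L/(qS) = 5454.4/(840.6·12.5) = 0.5191.
CD = 0.0171 + 0.0184 × 0.5191² = 0.02206.
L/D = CL/CD = 0.5191 / 0.02206 = 23.5

L/D = 23.5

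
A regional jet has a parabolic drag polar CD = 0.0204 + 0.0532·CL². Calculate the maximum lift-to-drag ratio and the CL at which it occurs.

For CD = CD0 + K·CL², (L/D)max occurs at CL* = √(CD0/K) and equals 1/(2√(K·CD0)).
(L/D)max = 1/(2√(0.0532 × 0.0204)) = 1/(2 × 0.03294) = 15.2
CL* = √(0.0204/0.0532) = 0.619

(L/D)max = 15.2, at CL = 0.619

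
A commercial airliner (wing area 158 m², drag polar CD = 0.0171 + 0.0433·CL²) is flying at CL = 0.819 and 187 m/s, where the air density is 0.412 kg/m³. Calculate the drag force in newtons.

D = 52500 N

CD = 0.0171 + 0.0433 × 0.819² = 0.04614
D = ½ρv²S·CD = ½ × 0.412 × 187² × 158 × 0.04614 = 52500 N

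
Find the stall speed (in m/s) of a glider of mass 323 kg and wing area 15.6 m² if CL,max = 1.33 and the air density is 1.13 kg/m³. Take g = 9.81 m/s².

V_stall = 16.4 m/s

At stall, lift equals weight: L = W = m·g = 323 × 9.81 = 3169 N.
From L = ½ρV²S·CL,max = W: V_stall = √(2W/(ρSCL,max)) = √(2·3169/(1.13·15.6·1.33))
V_stall = √270.3 = 16.4 m/s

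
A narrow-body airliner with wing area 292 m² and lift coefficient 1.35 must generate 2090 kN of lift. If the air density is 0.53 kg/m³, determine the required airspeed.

L = ½ρv²S·CL ⇒ v = √(2L/(ρ·S·CL))
v = √(2 × 2.09×10^6 / (0.53 × 292 × 1.35)) = √20010 = 141 m/s

v = 141 m/s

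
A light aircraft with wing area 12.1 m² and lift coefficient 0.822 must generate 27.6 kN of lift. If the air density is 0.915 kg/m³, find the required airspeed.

L = ½ρv²S·CL ⇒ v = √(2L/(ρ·S·CL))
v = √(2 × 27600 / (0.915 × 12.1 × 0.822)) = √6065 = 77.9 m/s

v = 77.9 m/s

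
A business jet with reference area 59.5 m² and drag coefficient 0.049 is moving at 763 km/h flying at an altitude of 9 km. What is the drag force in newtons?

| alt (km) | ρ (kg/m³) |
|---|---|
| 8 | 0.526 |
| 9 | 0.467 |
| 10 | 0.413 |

At 9 km, from the table: ρ = 0.467 kg/m³.
Convert speed: v = 763 km/h ÷ 3.6 = 211.9 m/s.
Dynamic pressure q = ½ρv² = ½ × 0.467 × 211.9² = 10490 Pa.
D = q·S·CD = 10490 × 59.5 × 0.049 = 30600 N ≈ 30.6 kN

D = 30600 N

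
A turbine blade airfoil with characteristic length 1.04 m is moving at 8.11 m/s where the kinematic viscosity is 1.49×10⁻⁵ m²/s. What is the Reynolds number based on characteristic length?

Re = 5.66×10^5

Re = v·c/ν = 8.11 × 1.04 / (1.49×10⁻⁵) = 5.66×10^5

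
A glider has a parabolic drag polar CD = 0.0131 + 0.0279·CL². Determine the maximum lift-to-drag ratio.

For CD = CD0 + K·CL², (L/D)max occurs at CL* = √(CD0/K) and equals 1/(2√(K·CD0)).
(L/D)max = 1/(2√(0.0279 × 0.0131)) = 1/(2 × 0.01912) = 26.2

(L/D)max = 26.2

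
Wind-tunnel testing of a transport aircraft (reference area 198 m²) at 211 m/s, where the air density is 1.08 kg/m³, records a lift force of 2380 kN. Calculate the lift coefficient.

From L = ½ρv²S·CL, rearranging gives CL = 2L/(ρv²S).
CL = 2 × 2.38×10^6 / (1.08 × 211² × 198) = 0.5

CL = 0.5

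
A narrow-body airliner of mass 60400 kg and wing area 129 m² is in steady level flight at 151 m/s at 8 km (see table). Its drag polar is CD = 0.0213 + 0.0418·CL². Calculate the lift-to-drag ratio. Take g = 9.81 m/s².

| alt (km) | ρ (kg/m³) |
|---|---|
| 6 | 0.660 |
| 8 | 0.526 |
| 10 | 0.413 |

At 8 km, from the table: ρ = 0.526 kg/m³.
In steady level flight, lift balances weight: W = mg = 60400 × 9.81 = 5.9252×10^5 N.
q = ½ρv² = ½ × 0.526 × 151² = 5997 Pa.
CL = W/(q·S) = 5.9252×10^5 / (5997 × 129) = 0.766.
CD = 0.0213 + 0.0418 × 0.766² = 0.04582.
L/D = CL/CD = 0.766 / 0.04582 = 16.7

L/D = 16.7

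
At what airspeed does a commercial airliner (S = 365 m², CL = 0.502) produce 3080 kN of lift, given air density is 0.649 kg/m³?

L = ½ρv²S·CL ⇒ v = √(2L/(ρ·S·CL))
v = √(2 × 3.08×10^6 / (0.649 × 365 × 0.502)) = √51800 = 228 m/s

v = 228 m/s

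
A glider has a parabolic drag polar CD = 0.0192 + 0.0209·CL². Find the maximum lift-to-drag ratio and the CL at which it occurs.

(L/D)max = 25, at CL = 0.958

For CD = CD0 + K·CL², (L/D)max occurs at CL* = √(CD0/K) and equals 1/(2√(K·CD0)).
(L/D)max = 1/(2√(0.0209 × 0.0192)) = 1/(2 × 0.02003) = 25
CL* = √(0.0192/0.0209) = 0.958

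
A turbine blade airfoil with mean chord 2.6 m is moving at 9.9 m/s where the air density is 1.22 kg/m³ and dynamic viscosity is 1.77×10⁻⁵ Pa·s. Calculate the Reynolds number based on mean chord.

Re = 1.77×10^6

Re = ρ·v·c/μ = 1.22 × 9.9 × 2.6 / (1.77×10⁻⁵) = 1.77×10^6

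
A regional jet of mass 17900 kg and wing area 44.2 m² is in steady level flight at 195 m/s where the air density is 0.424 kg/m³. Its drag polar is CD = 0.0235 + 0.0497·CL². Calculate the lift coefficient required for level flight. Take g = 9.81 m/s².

CL = 0.493

In steady level flight, lift balances weight: W = mg = 17900 × 9.81 = 1.756×10^5 N.
Dynamic pressure q = 0.5 × 0.424 × 195² = 8061 Pa.
CL = W/(q·S) = 1.756×10^5 / (8061 × 44.2) = 0.4928.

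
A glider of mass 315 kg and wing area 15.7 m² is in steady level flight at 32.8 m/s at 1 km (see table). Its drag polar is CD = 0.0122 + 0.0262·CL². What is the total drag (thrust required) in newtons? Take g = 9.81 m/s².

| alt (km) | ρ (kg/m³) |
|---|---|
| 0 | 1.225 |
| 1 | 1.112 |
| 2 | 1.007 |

At 1 km, from the table: ρ = 1.112 kg/m³.
Level flight ⇒ L = W = m·g = 315 × 9.81 = 3090.2 N.
Dynamic pressure q = 0.5 × 1.112 × 32.8² = 598.2 Pa.
CL = W/(q·S) = 3090.2 / (598.2 × 15.7) = 0.329.
CD = 0.0122 + 0.0262 × 0.329² = 0.01504.
D = q·S·CD = 598.2 × 15.7 × 0.01504 = 141.2 N

D = 141 N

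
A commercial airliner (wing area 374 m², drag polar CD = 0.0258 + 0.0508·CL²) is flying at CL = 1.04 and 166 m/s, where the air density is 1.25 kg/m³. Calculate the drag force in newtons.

CD = 0.0258 + 0.0508 × 1.04² = 0.08075
D = ½ρv²S·CD = ½ × 1.25 × 166² × 374 × 0.08075 = 5.2×10^5 N

D = 5.2×10^5 N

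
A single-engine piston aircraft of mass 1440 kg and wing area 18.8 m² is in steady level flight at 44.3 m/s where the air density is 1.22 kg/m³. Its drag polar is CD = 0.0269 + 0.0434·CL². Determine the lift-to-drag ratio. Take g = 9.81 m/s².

Level flight ⇒ L = W = m·g = 1440 × 9.81 = 14126 N.
q = ½ρv² = ½ × 1.22 × 44.3² = 1197 Pa.
Required CL = L/(qS) = 14126/(1197·18.8) = 0.6277.
CD = 0.0269 + 0.0434 × 0.6277² = 0.044.
L/D = CL/CD = 0.6277 / 0.044 = 14.3

L/D = 14.3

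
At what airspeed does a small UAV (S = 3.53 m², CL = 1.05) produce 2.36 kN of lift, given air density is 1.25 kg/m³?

L = ½ρv²S·CL ⇒ v = √(2L/(ρ·S·CL))
v = √(2 × 2360 / (1.25 × 3.53 × 1.05)) = √1019 = 31.9 m/s

v = 31.9 m/s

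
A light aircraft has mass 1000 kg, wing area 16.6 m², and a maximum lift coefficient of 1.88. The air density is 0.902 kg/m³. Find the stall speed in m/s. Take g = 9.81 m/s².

Stall occurs when L = W at CL,max. W = mg = 1000 × 9.81 = 9810 N.
V_stall = √(2W/(ρ·S·CL,max)) = √(2 × 9810 / (0.902 × 16.6 × 1.88))
V_stall = √697 = 26.4 m/s

V_stall = 26.4 m/s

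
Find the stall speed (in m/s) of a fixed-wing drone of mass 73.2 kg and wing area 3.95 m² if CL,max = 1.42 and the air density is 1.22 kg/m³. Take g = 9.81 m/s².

At stall, lift equals weight: L = W = m·g = 73.2 × 9.81 = 718.1 N.
V_stall = √(2W/(ρ·S·CL,max)) = √(2 × 718.1 / (1.22 × 3.95 × 1.42))
V_stall = √209.9 = 14.5 m/s

V_stall = 14.5 m/s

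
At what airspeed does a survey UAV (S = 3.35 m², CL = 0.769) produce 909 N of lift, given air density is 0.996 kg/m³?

L = ½ρv²S·CL ⇒ v = √(2L/(ρ·S·CL))
v = √(2 × 909 / (0.996 × 3.35 × 0.769)) = √708.5 = 26.6 m/s

v = 26.6 m/s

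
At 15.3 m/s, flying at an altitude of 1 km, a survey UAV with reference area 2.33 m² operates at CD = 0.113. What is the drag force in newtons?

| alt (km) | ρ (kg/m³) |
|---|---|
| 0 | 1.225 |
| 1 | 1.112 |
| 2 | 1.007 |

At 1 km, from the table: ρ = 1.112 kg/m³.
Dynamic pressure q = ½ρv² = ½ × 1.112 × 15.3² = 130.2 Pa.
D = q·S·CD = 130.2 × 2.33 × 0.113 = 34.3 N

D = 34.3 N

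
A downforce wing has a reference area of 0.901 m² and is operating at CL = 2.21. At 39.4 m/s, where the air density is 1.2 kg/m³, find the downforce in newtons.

Dynamic pressure q = ½ρv² = ½ × 1.2 × 39.4² = 931.4 Pa.
L = q·S·CL = 931.4 × 0.901 × 2.21 = 1850 N

L = 1850 N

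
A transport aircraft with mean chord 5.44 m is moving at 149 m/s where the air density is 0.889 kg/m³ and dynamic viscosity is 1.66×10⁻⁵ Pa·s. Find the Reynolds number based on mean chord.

Re = 4.34×10^7

Re = ρ·v·c/μ = 0.889 × 149 × 5.44 / (1.66×10⁻⁵) = 4.34×10^7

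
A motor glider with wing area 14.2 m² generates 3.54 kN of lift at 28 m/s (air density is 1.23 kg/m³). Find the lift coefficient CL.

From L = ½ρv²S·CL, rearranging gives CL = 2L/(ρv²S).
CL = 2 × 3540 / (1.23 × 28² × 14.2) = 0.517

CL = 0.517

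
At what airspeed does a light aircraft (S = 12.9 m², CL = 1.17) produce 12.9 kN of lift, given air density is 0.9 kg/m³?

L = ½ρv²S·CL ⇒ v = √(2L/(ρ·S·CL))
v = √(2 × 12900 / (0.9 × 12.9 × 1.17)) = √1899 = 43.6 m/s

v = 43.6 m/s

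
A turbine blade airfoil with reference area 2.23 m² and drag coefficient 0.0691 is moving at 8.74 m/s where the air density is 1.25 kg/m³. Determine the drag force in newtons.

D = ½ρv²S·CD = ½ × 1.25 × 8.74² × 2.23 × 0.0691 = 7.36 N

D = 7.36 N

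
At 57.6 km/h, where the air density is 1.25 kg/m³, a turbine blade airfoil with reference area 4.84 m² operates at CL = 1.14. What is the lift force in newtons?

L = 883 N

Convert speed: v = 57.6 km/h ÷ 3.6 = 16 m/s.
Dynamic pressure q = ½ρv² = ½ × 1.25 × 16² = 160 Pa.
L = q·S·CL = 160 × 4.84 × 1.14 = 883 N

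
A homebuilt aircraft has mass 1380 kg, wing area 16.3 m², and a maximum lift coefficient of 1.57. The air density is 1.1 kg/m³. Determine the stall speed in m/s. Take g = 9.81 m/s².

Weight W = mg = 1380 × 9.81 = 13540 N.
From L = ½ρV²S·CL,max = W: V_stall = √(2W/(ρSCL,max)) = √(2·13540/(1.1·16.3·1.57))
V_stall = √961.8 = 31 m/s

V_stall = 31 m/s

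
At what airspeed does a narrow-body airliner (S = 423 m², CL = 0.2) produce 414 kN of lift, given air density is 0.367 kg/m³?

v = 163 m/s

L = ½ρv²S·CL ⇒ v = √(2L/(ρ·S·CL))
v = √(2 × 4.14×10^5 / (0.367 × 423 × 0.2)) = √26670 = 163 m/s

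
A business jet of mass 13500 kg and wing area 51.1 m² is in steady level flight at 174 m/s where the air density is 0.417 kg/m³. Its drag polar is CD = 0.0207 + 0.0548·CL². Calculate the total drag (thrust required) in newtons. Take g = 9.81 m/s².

Level flight ⇒ L = W = m·g = 13500 × 9.81 = 1.3244×10^5 N.
q = ½ρv² = ½ × 0.417 × 174² = 6313 Pa.
CL = 2W/(ρv²S) = 2×1.3244×10^5/(0.417×174²×51.1) = 0.4106.
CD = 0.0207 + 0.0548 × 0.4106² = 0.02994.
D = q·S·CD = 6313 × 51.1 × 0.02994 = 9657 N

D = 9660 N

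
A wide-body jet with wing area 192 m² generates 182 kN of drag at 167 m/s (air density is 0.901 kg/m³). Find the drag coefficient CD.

CD = 0.0754

From D = ½ρv²S·CD, rearranging gives CD = 2D/(ρv²S).
CD = 2 × 1.82×10^5 / (0.901 × 167² × 192) = 0.0754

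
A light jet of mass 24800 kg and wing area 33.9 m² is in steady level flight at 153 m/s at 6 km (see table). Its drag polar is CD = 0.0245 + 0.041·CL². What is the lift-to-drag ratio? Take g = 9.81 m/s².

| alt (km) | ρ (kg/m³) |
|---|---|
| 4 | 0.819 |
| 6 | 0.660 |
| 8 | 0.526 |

At 6 km, from the table: ρ = 0.660 kg/m³.
Level flight ⇒ L = W = m·g = 24800 × 9.81 = 2.4329×10^5 N.
q = ½ρv² = ½ × 0.66 × 153² = 7725 Pa.
CL = W/(q·S) = 2.4329×10^5 / (7725 × 33.9) = 0.929.
CD = 0.0245 + 0.041 × 0.929² = 0.05989.
L/D = CL/CD = 0.929 / 0.05989 = 15.5

L/D = 15.5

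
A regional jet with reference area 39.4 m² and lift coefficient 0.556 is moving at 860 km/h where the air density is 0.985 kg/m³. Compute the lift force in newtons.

L = 6.16×10^5 N

Convert speed: v = 860 km/h ÷ 3.6 = 238.9 m/s.
L = ½ρv²S·CL = ½ × 0.985 × 238.9² × 39.4 × 0.556 = 6.16×10^5 N ≈ 616 kN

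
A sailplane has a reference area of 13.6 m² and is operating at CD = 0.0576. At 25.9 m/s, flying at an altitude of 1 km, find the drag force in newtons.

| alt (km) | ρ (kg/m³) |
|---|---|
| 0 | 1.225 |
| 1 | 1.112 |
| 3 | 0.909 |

At 1 km, from the table: ρ = 1.112 kg/m³.
D = ½ρv²S·CD = ½ × 1.112 × 25.9² × 13.6 × 0.0576 = 292 N

D = 292 N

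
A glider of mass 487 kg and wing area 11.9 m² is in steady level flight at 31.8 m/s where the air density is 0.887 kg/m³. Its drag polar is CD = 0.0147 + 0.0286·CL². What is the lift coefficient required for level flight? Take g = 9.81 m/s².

CL = 0.895

Level flight ⇒ L = W = m·g = 487 × 9.81 = 4777.5 N.
q = ½ρv² = ½ × 0.887 × 31.8² = 448.5 Pa.
CL = 2W/(ρv²S) = 2×4777.5/(0.887×31.8²×11.9) = 0.8952.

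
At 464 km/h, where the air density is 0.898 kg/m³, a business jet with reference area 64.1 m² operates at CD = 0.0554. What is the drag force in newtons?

Convert speed: v = 464 km/h ÷ 3.6 = 128.9 m/s.
D = ½ρv²S·CD = ½ × 0.898 × 128.9² × 64.1 × 0.0554 = 26500 N ≈ 26.5 kN

D = 26500 N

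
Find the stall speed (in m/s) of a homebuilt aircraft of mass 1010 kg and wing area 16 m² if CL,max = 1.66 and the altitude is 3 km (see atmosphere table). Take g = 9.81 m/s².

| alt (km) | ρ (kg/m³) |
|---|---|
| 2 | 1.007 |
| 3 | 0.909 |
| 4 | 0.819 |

V_stall = 28.6 m/s

At 3 km, from the table: ρ = 0.909 kg/m³.
At stall, lift equals weight: L = W = m·g = 1010 × 9.81 = 9908 N.
From L = ½ρV²S·CL,max = W: V_stall = √(2W/(ρSCL,max)) = √(2·9908/(0.909·16·1.66))
V_stall = √820.8 = 28.6 m/s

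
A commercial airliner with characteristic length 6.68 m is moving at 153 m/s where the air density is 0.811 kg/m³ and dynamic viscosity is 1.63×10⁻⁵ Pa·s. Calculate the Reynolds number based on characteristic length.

Re = 5.09×10^7

Re = ρ·v·c/μ = 0.811 × 153 × 6.68 / (1.63×10⁻⁵) = 5.09×10^7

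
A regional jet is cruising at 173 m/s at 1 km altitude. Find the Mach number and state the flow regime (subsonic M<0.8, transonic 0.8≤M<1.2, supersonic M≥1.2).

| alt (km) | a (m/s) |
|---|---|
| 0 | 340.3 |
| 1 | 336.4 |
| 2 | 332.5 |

At 1 km, from the table: a = 336.4 m/s.
M = v/a = 173 / 336.4 = 0.514
M = 0.514 → subsonic.

M = 0.514 (subsonic)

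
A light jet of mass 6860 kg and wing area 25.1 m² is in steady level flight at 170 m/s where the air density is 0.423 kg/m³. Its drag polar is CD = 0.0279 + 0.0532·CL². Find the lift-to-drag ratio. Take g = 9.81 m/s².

Weight W = mg = 6860 × 9.81 = 67297 N; in level flight L = W.
q = ½ρv² = ½ × 0.423 × 170² = 6112 Pa.
CL = W/(q·S) = 67297 / (6112 × 25.1) = 0.4386.
CD = 0.0279 + 0.0532 × 0.4386² = 0.03814.
L/D = CL/CD = 0.4386 / 0.03814 = 11.5

L/D = 11.5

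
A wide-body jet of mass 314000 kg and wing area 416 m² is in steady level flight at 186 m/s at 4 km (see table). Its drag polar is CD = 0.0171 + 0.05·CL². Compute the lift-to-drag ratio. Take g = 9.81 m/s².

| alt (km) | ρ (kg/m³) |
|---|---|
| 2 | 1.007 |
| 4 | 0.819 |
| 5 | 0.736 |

L/D = 17

At 4 km, from the table: ρ = 0.819 kg/m³.
Weight W = mg = 314000 × 9.81 = 3.0803×10^6 N; in level flight L = W.
Dynamic pressure q = 0.5 × 0.819 × 186² = 14170 Pa.
CL = 2W/(ρv²S) = 2×3.0803×10^6/(0.819×186²×416) = 0.5227.
CD = 0.0171 + 0.05 × 0.5227² = 0.03076.
L/D = CL/CD = 0.5227 / 0.03076 = 17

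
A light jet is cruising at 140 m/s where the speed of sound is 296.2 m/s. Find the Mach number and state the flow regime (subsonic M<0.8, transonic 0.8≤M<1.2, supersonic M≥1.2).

M = 0.473 (subsonic)

M = v/a = 140 / 296.2 = 0.473
M = 0.473 → subsonic.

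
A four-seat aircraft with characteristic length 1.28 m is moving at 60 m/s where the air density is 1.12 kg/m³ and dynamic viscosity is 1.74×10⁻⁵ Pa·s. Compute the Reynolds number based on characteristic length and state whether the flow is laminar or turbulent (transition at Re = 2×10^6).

Re = 4.94×10^6 (turbulent)

Re = ρ·v·c/μ = 1.12 × 60 × 1.28 / (1.74×10⁻⁵) = 4.94×10^6
Since 4.94×10^6 > 2×10^6, the flow is turbulent.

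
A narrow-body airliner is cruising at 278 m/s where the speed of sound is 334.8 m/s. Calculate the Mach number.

M = v/a = 278 / 334.8 = 0.83

M = 0.83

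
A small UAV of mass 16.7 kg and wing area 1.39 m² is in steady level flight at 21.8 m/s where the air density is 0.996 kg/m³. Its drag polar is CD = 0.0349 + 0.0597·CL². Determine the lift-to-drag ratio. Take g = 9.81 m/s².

Level flight ⇒ L = W = m·g = 16.7 × 9.81 = 163.83 N.
q = ½ρv² = ½ × 0.996 × 21.8² = 236.7 Pa.
CL = 2W/(ρv²S) = 2×163.83/(0.996×21.8²×1.39) = 0.498.
CD = 0.0349 + 0.0597 × 0.498² = 0.04971.
L/D = CL/CD = 0.498 / 0.04971 = 10

L/D = 10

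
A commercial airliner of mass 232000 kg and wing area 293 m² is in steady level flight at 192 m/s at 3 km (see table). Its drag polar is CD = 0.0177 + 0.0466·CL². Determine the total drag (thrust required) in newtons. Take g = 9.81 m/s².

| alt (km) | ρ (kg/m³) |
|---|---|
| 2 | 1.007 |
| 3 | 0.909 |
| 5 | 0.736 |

D = 1.36×10^5 N

At 3 km, from the table: ρ = 0.909 kg/m³.
In steady level flight, lift balances weight: W = mg = 232000 × 9.81 = 2.2759×10^6 N.
Dynamic pressure q = 0.5 × 0.909 × 192² = 16750 Pa.
CL = W/(q·S) = 2.2759×10^6 / (16750 × 293) = 0.4636.
CD = 0.0177 + 0.0466 × 0.4636² = 0.02772.
D = q·S·CD = 16750 × 293 × 0.02772 = 1.361×10^5 N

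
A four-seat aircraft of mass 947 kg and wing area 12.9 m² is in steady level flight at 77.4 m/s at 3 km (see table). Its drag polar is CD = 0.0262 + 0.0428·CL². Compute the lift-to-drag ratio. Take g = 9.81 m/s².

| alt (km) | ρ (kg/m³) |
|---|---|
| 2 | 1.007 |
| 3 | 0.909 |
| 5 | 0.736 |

L/D = 9.06

At 3 km, from the table: ρ = 0.909 kg/m³.
Level flight ⇒ L = W = m·g = 947 × 9.81 = 9290.1 N.
q = ½ρv² = ½ × 0.909 × 77.4² = 2723 Pa.
CL = W/(q·S) = 9290.1 / (2723 × 12.9) = 0.2645.
CD = 0.0262 + 0.0428 × 0.2645² = 0.02919.
L/D = CL/CD = 0.2645 / 0.02919 = 9.06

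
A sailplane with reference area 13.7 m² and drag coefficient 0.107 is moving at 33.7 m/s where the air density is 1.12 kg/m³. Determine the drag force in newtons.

D = 932 N

D = ½ρv²S·CD = ½ × 1.12 × 33.7² × 13.7 × 0.107 = 932 N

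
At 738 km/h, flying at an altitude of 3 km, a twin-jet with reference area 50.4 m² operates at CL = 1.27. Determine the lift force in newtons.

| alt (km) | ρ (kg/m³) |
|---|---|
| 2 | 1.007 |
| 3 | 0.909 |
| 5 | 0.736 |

At 3 km, from the table: ρ = 0.909 kg/m³.
Convert speed: v = 738 km/h ÷ 3.6 = 205 m/s.
L = ½ρv²S·CL = ½ × 0.909 × 205² × 50.4 × 1.27 = 1.22×10^6 N ≈ 1220 kN

L = 1.22×10^6 N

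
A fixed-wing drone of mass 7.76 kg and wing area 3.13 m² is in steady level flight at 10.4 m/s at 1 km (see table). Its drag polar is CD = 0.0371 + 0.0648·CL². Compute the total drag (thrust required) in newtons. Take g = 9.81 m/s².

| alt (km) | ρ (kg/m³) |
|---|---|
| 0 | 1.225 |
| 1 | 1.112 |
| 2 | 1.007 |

D = 8.98 N

At 1 km, from the table: ρ = 1.112 kg/m³.
In steady level flight, lift balances weight: W = mg = 7.76 × 9.81 = 76.126 N.
Dynamic pressure q = 0.5 × 1.112 × 10.4² = 60.14 Pa.
Required CL = L/(qS) = 76.126/(60.14·3.13) = 0.4044.
CD = 0.0371 + 0.0648 × 0.4044² = 0.0477.
D = q·S·CD = 60.14 × 3.13 × 0.0477 = 8.978 N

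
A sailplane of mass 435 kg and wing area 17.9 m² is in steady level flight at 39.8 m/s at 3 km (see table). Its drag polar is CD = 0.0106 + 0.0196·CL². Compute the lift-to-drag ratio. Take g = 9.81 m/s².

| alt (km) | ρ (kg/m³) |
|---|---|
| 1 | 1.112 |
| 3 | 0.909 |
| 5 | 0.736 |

L/D = 26

At 3 km, from the table: ρ = 0.909 kg/m³.
Level flight ⇒ L = W = m·g = 435 × 9.81 = 4267.4 N.
q = ½ρv² = ½ × 0.909 × 39.8² = 719.9 Pa.
CL = 2W/(ρv²S) = 2×4267.4/(0.909×39.8²×17.9) = 0.3311.
CD = 0.0106 + 0.0196 × 0.3311² = 0.01275.
L/D = CL/CD = 0.3311 / 0.01275 = 26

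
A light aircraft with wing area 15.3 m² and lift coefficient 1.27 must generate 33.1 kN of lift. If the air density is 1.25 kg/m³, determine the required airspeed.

L = ½ρv²S·CL ⇒ v = √(2L/(ρ·S·CL))
v = √(2 × 33100 / (1.25 × 15.3 × 1.27)) = √2726 = 52.2 m/s

v = 52.2 m/s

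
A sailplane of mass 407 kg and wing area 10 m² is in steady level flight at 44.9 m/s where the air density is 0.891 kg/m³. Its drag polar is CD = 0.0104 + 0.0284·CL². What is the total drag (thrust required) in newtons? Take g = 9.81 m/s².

Weight W = mg = 407 × 9.81 = 3992.7 N; in level flight L = W.
Dynamic pressure q = 0.5 × 0.891 × 44.9² = 898.1 Pa.
Required CL = L/(qS) = 3992.7/(898.1·10) = 0.4446.
CD = 0.0104 + 0.0284 × 0.4446² = 0.01601.
D = q·S·CD = 898.1 × 10 × 0.01601 = 143.8 N

D = 144 N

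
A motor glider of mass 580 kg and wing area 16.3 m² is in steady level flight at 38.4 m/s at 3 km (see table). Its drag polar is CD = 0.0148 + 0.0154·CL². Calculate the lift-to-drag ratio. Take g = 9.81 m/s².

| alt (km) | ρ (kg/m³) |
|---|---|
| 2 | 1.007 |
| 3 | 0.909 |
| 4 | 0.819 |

L/D = 27.4

At 3 km, from the table: ρ = 0.909 kg/m³.
In steady level flight, lift balances weight: W = mg = 580 × 9.81 = 5689.8 N.
Dynamic pressure q = 0.5 × 0.909 × 38.4² = 670.2 Pa.
CL = 2W/(ρv²S) = 2×5689.8/(0.909×38.4²×16.3) = 0.5209.
CD = 0.0148 + 0.0154 × 0.5209² = 0.01898.
L/D = CL/CD = 0.5209 / 0.01898 = 27.4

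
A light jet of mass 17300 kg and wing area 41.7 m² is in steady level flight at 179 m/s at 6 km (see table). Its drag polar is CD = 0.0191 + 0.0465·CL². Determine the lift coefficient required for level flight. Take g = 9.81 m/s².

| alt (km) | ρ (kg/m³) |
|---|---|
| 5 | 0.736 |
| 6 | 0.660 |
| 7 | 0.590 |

At 6 km, from the table: ρ = 0.660 kg/m³.
Level flight ⇒ L = W = m·g = 17300 × 9.81 = 1.6971×10^5 N.
q = ½ρv² = ½ × 0.66 × 179² = 10570 Pa.
CL = 2W/(ρv²S) = 2×1.6971×10^5/(0.66×179²×41.7) = 0.3849.

CL = 0.385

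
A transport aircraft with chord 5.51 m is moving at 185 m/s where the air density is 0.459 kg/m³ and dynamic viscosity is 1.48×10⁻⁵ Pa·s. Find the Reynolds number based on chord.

Re = 3.16×10^7

Re = ρ·v·c/μ = 0.459 × 185 × 5.51 / (1.48×10⁻⁵) = 3.16×10^7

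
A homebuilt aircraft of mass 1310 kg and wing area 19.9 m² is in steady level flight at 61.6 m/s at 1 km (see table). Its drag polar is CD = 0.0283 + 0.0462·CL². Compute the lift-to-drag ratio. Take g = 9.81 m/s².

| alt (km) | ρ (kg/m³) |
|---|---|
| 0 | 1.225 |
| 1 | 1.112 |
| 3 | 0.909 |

L/D = 9.38

At 1 km, from the table: ρ = 1.112 kg/m³.
Level flight ⇒ L = W = m·g = 1310 × 9.81 = 12851 N.
Dynamic pressure q = 0.5 × 1.112 × 61.6² = 2110 Pa.
Required CL = L/(qS) = 12851/(2110·19.9) = 0.3061.
CD = 0.0283 + 0.0462 × 0.3061² = 0.03263.
L/D = CL/CD = 0.3061 / 0.03263 = 9.38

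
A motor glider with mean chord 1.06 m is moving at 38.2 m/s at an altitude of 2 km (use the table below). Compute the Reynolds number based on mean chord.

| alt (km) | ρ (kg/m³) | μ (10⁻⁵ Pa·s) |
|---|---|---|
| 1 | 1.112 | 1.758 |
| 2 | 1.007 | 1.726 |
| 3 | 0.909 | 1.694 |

At 2 km, from the table: ρ = 1.007 kg/m³, μ = 1.726×10⁻⁵ Pa·s.
Re = ρ·v·c/μ = 1.007 × 38.2 × 1.06 / (1.726×10⁻⁵) = 2.36×10^6

Re = 2.36×10^6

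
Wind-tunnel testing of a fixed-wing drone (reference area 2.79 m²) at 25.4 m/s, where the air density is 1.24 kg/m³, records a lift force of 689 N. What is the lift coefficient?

CL = 0.617

From L = ½ρv²S·CL, rearranging gives CL = 2L/(ρv²S).
CL = 2 × 689 / (1.24 × 25.4² × 2.79) = 0.617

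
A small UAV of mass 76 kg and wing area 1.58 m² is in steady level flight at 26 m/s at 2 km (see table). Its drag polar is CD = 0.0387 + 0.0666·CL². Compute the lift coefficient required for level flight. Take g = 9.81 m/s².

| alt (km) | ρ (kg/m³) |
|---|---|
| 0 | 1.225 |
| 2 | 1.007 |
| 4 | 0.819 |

At 2 km, from the table: ρ = 1.007 kg/m³.
In steady level flight, lift balances weight: W = mg = 76 × 9.81 = 745.56 N.
q = ½ρv² = ½ × 1.007 × 26² = 340.4 Pa.
CL = W/(q·S) = 745.56 / (340.4 × 1.58) = 1.386.

CL = 1.39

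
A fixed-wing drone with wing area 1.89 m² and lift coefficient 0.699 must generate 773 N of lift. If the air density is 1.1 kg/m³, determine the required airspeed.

L = ½ρv²S·CL ⇒ v = √(2L/(ρ·S·CL))
v = √(2 × 773 / (1.1 × 1.89 × 0.699)) = √1064 = 32.6 m/s

v = 32.6 m/s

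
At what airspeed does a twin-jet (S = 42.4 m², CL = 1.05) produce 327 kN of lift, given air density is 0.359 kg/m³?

L = ½ρv²S·CL ⇒ v = √(2L/(ρ·S·CL))
v = √(2 × 3.27×10^5 / (0.359 × 42.4 × 1.05)) = √40920 = 202 m/s

v = 202 m/s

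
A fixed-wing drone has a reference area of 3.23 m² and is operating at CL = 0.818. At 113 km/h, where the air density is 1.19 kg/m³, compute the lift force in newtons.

L = 1550 N

Convert speed: v = 113 km/h ÷ 3.6 = 31.39 m/s.
L = ½ρv²S·CL = ½ × 1.19 × 31.39² × 3.23 × 0.818 = 1550 N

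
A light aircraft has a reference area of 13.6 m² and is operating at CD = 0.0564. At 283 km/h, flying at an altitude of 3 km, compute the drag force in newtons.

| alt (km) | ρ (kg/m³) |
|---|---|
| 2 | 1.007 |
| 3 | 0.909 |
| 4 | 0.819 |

D = 2150 N

At 3 km, from the table: ρ = 0.909 kg/m³.
Convert speed: v = 283 km/h ÷ 3.6 = 78.61 m/s.
D = ½ρv²S·CD = ½ × 0.909 × 78.61² × 13.6 × 0.0564 = 2150 N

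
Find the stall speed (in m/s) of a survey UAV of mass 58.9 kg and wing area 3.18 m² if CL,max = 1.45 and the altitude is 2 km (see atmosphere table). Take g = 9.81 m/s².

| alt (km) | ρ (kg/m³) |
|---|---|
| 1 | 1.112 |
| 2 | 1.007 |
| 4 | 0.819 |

V_stall = 15.8 m/s

At 2 km, from the table: ρ = 1.007 kg/m³.
At stall, lift equals weight: L = W = m·g = 58.9 × 9.81 = 577.8 N.
V_stall = √(2W/(ρ·S·CL,max)) = √(2 × 577.8 / (1.007 × 3.18 × 1.45))
V_stall = √248.9 = 15.8 m/s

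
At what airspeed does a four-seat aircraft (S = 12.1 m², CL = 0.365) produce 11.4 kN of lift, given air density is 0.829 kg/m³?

v = 78.9 m/s

L = ½ρv²S·CL ⇒ v = √(2L/(ρ·S·CL))
v = √(2 × 11400 / (0.829 × 12.1 × 0.365)) = √6227 = 78.9 m/s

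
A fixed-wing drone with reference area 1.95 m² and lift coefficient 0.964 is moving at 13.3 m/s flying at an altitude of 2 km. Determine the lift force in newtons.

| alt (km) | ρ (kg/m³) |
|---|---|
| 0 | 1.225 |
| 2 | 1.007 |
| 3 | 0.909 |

L = 167 N

At 2 km, from the table: ρ = 1.007 kg/m³.
L = ½ρv²S·CL = ½ × 1.007 × 13.3² × 1.95 × 0.964 = 167 N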